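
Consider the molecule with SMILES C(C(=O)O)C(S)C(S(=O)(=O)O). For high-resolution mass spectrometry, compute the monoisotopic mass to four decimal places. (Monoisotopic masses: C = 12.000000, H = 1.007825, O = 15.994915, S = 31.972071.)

199.9813

Atom tally by fragment:
  HOOCCH2 → C:2 H:3 O:2
  CH(SH) → C:1 H:2 S:1
  CH2SO3H → C:1 H:3 S:1 O:3
Element totals:
  C: 4
  H: 8
  O: 5
  S: 2
Molecular formula: C4H8O5S2.
  M = 4(12.0) + 8(1.007825) + 5(15.994915) + 2(31.972071)
    = 48.000000 + 8.062600 + 79.974575 + 63.944142 = 199.981317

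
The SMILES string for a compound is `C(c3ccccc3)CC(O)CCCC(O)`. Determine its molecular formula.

Atom tally by fragment:
  C6H5CH2 → C:7 H:7
  CH2 → C:1 H:2
  CH(OH) → C:1 H:2 O:1
  CH2 → C:1 H:2
  CH2 → C:1 H:2
  CH2 → C:1 H:2
  CH2OH → C:1 H:3 O:1
Element totals:
  C: 13
  H: 20
  O: 2

C13H20O2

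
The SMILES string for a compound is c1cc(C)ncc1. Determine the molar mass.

Atom tally by fragment:
  pyridine ring core → C:5 H:5 N:1
  (− 1 ring H displaced by substituents)
  + CH3 → C:1 H:3
Element totals:
  C: 6
  H: 7
  N: 1
Molecular formula: C6H7N.
  M = 6(12.011) + 7(1.008) + 14.007
    = 72.066 + 7.056 + 14.007 = 93.129

93.13 g/mol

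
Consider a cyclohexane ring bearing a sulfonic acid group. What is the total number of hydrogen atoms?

12

Atom tally by fragment:
  cyclohexane ring core → C:6 H:12
  (− 1 ring H displaced by substituents)
  + SO3H → S:1 O:3 H:1
Element totals:
  C: 6
  H: 12
  O: 3
  S: 1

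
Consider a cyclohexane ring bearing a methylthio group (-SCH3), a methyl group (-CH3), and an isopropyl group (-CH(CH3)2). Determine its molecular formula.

C11H22S

Atom tally by fragment:
  cyclohexane ring core → C:6 H:12
  (− 3 ring H displaced by substituents)
  + SCH3 → C:1 H:3 S:1
  + CH3 → C:1 H:3
  + CH(CH3)2 → C:3 H:7
Element totals:
  C: 11
  H: 22
  S: 1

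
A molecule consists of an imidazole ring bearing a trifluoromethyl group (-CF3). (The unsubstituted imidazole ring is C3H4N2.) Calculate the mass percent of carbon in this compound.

Atom tally by fragment:
  imidazole ring core → C:3 H:4 N:2
  (− 1 ring H displaced by substituents)
  + CF3 → C:1 F:3
Element totals:
  C: 4
  H: 3
  F: 3
  N: 2
Molecular formula: C4H3F3N2.
Molar mass = 136.076 g/mol.
Mass from C: 4 × 12.011 = 48.044 g/mol.
%C = 48.044 / 136.076 × 100 = 35.31%.

35.31%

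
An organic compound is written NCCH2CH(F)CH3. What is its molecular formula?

C4H6FN

Element totals:
  C: 4
  H: 6
  F: 1
  N: 1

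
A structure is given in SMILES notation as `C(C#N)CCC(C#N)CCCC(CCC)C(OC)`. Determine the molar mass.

250.39 g/mol

Atom tally by fragment:
  NCCH2 → C:2 H:2 N:1
  CH2 → C:1 H:2
  CH2 → C:1 H:2
  CH(CN) → C:2 H:1 N:1
  CH2 → C:1 H:2
  CH2 → C:1 H:2
  CH2 → C:1 H:2
  CH(CH2CH2CH3) → C:4 H:8
  CH2OCH3 → C:2 H:5 O:1
Element totals:
  C: 15
  H: 26
  N: 2
  O: 1
Molecular formula: C15H26N2O.
  M = 15(12.011) + 26(1.008) + 2(14.007) + 15.999
    = 180.165 + 26.208 + 28.014 + 15.999 = 250.386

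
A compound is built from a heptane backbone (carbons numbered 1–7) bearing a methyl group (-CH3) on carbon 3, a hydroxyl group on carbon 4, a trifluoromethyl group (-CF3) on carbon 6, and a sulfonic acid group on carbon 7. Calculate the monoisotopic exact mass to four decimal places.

Atom tally by fragment:
  CH3 → C:1 H:3
  CH2 → C:1 H:2
  CH(CH3) → C:2 H:4
  CH(OH) → C:1 H:2 O:1
  CH2 → C:1 H:2
  CH(CF3) → C:2 H:1 F:3
  CH2SO3H → C:1 H:3 S:1 O:3
Element totals:
  C: 9
  H: 17
  F: 3
  O: 4
  S: 1
Molecular formula: C9H17F3O4S.
  M = 9(12.0) + 17(1.007825) + 3(18.998403) + 4(15.994915) + 31.972071
    = 108.000000 + 17.133025 + 56.995209 + 63.979660 + 31.972071 = 278.079965

278.0800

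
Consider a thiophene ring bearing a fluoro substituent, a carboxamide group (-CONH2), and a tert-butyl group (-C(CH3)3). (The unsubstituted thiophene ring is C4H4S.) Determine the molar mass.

Atom tally by fragment:
  thiophene ring core → C:4 H:4 S:1
  (− 3 ring H displaced by substituents)
  + F → F:1
  + CONH2 → C:1 H:2 O:1 N:1
  + C(CH3)3 → C:4 H:9
Element totals:
  C: 9
  H: 12
  F: 1
  N: 1
  O: 1
  S: 1
Molecular formula: C9H12FNOS.
  M = 9(12.011) + 12(1.008) + 18.998 + 14.007 + 15.999 + 32.06
    = 108.099 + 12.096 + 18.998 + 14.007 + 15.999 + 32.060 = 201.259

201.26 g/mol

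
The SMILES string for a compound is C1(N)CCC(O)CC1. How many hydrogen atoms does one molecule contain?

Atom tally by fragment:
  cyclohexane ring core → C:6 H:12
  (− 2 ring H displaced by substituents)
  + NH2 → N:1 H:2
  + OH → O:1 H:1
Element totals:
  C: 6
  H: 13
  N: 1
  O: 1

13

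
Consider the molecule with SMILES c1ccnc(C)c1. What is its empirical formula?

C6H7N

Atom tally by fragment:
  pyridine ring core → C:5 H:5 N:1
  (− 1 ring H displaced by substituents)
  + CH3 → C:1 H:3
Element totals:
  C: 6
  H: 7
  N: 1
Molecular formula: C6H7N.
gcd of subscripts (6, 7, 1) = 1, so the empirical formula equals the molecular formula.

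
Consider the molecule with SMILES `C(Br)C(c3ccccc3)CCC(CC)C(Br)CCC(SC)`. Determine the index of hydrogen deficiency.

Atom tally by fragment:
  BrCH2 → C:1 H:2 Br:1
  CH(C6H5) → C:7 H:6
  CH2 → C:1 H:2
  CH2 → C:1 H:2
  CH(C2H5) → C:3 H:6
  CH(Br) → C:1 H:1 Br:1
  CH2 → C:1 H:2
  CH2 → C:1 H:2
  CH2SCH3 → C:2 H:5 S:1
Element totals:
  C: 18
  H: 28
  Br: 2
  S: 1
Molecular formula: C18H28Br2S.
DoU = (2C + 2 + N − H − X) / 2 = (2·18 + 2 + 0 − 28 − 2) / 2 = 4.

4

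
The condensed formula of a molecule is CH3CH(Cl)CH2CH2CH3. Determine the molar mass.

Atom tally by fragment:
  CH3 → C:1 H:3
  CH(Cl) → C:1 H:1 Cl:1
  CH2 → C:1 H:2
  CH2 → C:1 H:2
  CH3 → C:1 H:3
Element totals:
  C: 5
  H: 11
  Cl: 1
Molecular formula: C5H11Cl.
  M = 5(12.011) + 11(1.008) + 35.45
    = 60.055 + 11.088 + 35.450 = 106.593

106.59 g/mol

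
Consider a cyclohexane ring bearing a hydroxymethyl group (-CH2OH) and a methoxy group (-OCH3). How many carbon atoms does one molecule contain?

8

Atom tally by fragment:
  cyclohexane ring core → C:6 H:12
  (− 2 ring H displaced by substituents)
  + CH2OH → C:1 H:3 O:1
  + OCH3 → C:1 H:3 O:1
Element totals:
  C: 8
  H: 16
  O: 2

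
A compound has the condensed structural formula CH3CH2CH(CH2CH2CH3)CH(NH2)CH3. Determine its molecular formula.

C8H19N

Atom tally by fragment:
  CH3 → C:1 H:3
  CH2 → C:1 H:2
  CH(CH2CH2CH3) → C:4 H:8
  CH(NH2) → C:1 H:3 N:1
  CH3 → C:1 H:3
Element totals:
  C: 8
  H: 19
  N: 1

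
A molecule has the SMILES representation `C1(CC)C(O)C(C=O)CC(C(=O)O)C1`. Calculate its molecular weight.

Atom tally by fragment:
  cyclohexane ring core → C:6 H:12
  (− 4 ring H displaced by substituents)
  + C2H5 → C:2 H:5
  + OH → O:1 H:1
  + CHO → C:1 H:1 O:1
  + COOH → C:1 H:1 O:2
Element totals:
  C: 10
  H: 16
  O: 4
Molecular formula: C10H16O4.
  M = 10(12.011) + 16(1.008) + 4(15.999)
    = 120.110 + 16.128 + 63.996 = 200.234

200.23 g/mol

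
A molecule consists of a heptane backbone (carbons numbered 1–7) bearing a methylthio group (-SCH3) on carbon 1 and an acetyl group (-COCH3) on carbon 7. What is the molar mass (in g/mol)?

188.33 g/mol

Atom tally by fragment:
  CH3SCH2 → C:2 H:5 S:1
  CH2 → C:1 H:2
  CH2 → C:1 H:2
  CH2 → C:1 H:2
  CH2 → C:1 H:2
  CH2 → C:1 H:2
  CH2COCH3 → C:3 H:5 O:1
Element totals:
  C: 10
  H: 20
  O: 1
  S: 1
Molecular formula: C10H20OS.
  M = 10(12.011) + 20(1.008) + 15.999 + 32.06
    = 120.110 + 20.160 + 15.999 + 32.060 = 188.329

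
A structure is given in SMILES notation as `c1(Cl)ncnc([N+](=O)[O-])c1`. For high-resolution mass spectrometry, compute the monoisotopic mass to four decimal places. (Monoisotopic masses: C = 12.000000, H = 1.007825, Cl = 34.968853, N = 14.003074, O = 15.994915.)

Atom tally by fragment:
  pyrimidine ring core → C:4 H:4 N:2
  (− 2 ring H displaced by substituents)
  + Cl → Cl:1
  + NO2 → N:1 O:2
Element totals:
  C: 4
  H: 2
  Cl: 1
  N: 3
  O: 2
Molecular formula: C4H2ClN3O2.
  M = 4(12.0) + 2(1.007825) + 34.968853 + 3(14.003074) + 2(15.994915)
    = 48.000000 + 2.015650 + 34.968853 + 42.009222 + 31.989830 = 158.983555

158.9836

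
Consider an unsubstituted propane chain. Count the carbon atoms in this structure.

Atom tally by fragment:
  CH3 → C:1 H:3
  CH2 → C:1 H:2
  CH3 → C:1 H:3
Element totals:
  C: 3
  H: 8

3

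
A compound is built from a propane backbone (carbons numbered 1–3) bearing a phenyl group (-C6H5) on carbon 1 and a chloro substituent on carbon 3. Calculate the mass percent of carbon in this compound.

Atom tally by fragment:
  C6H5CH2 → C:7 H:7
  CH2 → C:1 H:2
  CH2Cl → C:1 H:2 Cl:1
Element totals:
  C: 9
  H: 11
  Cl: 1
Molecular formula: C9H11Cl.
Molar mass = 154.637 g/mol.
Mass from C: 9 × 12.011 = 108.099 g/mol.
%C = 108.099 / 154.637 × 100 = 69.91%.

69.91%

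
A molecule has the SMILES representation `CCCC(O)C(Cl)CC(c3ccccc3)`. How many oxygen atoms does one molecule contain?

1

Atom tally by fragment:
  CH3 → C:1 H:3
  CH2 → C:1 H:2
  CH2 → C:1 H:2
  CH(OH) → C:1 H:2 O:1
  CH(Cl) → C:1 H:1 Cl:1
  CH2 → C:1 H:2
  CH2C6H5 → C:7 H:7
Element totals:
  C: 13
  H: 19
  Cl: 1
  O: 1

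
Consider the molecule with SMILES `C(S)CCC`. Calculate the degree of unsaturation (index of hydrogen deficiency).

Atom tally by fragment:
  HSCH2 → C:1 H:3 S:1
  CH2 → C:1 H:2
  CH2 → C:1 H:2
  CH3 → C:1 H:3
Element totals:
  C: 4
  H: 10
  S: 1
Molecular formula: C4H10S.
DoU = (2C + 2 + N − H − X) / 2 = (2·4 + 2 + 0 − 10 − 0) / 2 = 0.

0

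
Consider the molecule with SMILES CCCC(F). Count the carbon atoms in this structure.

Atom tally by fragment:
  CH3 → C:1 H:3
  CH2 → C:1 H:2
  CH2 → C:1 H:2
  CH2F → C:1 H:2 F:1
Element totals:
  C: 4
  H: 9
  F: 1

4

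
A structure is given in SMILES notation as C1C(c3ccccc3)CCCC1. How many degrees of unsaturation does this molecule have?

5

Atom tally by fragment:
  cyclohexane ring core → C:6 H:12
  (− 1 ring H displaced by substituents)
  + C6H5 → C:6 H:5
Element totals:
  C: 12
  H: 16
Molecular formula: C12H16.
DoU = (2C + 2 + N − H − X) / 2 = (2·12 + 2 + 0 − 16 − 0) / 2 = 5.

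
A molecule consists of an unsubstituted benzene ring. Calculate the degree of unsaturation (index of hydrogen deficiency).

Atom tally by fragment:
  benzene ring core → C:6 H:6
Element totals:
  C: 6
  H: 6
Molecular formula: C6H6.
DoU = (2C + 2 + N − H − X) / 2 = (2·6 + 2 + 0 − 6 − 0) / 2 = 4.

4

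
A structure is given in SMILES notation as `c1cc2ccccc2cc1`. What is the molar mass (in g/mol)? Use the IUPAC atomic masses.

128.17 g/mol

Atom tally by fragment:
  naphthalene ring system core → C:10 H:8
Element totals:
  C: 10
  H: 8
Molecular formula: C10H8.
  M = 10(12.011) + 8(1.008)
    = 120.110 + 8.064 = 128.174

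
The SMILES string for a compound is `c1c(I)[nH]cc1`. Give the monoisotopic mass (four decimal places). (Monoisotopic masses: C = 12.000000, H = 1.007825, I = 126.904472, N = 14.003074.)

Atom tally by fragment:
  pyrrole ring core → C:4 H:5 N:1
  (− 1 ring H displaced by substituents)
  + I → I:1
Element totals:
  C: 4
  H: 4
  I: 1
  N: 1
Molecular formula: C4H4IN.
  M = 4(12.0) + 4(1.007825) + 126.904472 + 14.003074
    = 48.000000 + 4.031300 + 126.904472 + 14.003074 = 192.938846

192.9388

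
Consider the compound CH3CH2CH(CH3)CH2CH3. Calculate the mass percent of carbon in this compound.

Atom tally by fragment:
  CH3 → C:1 H:3
  CH2 → C:1 H:2
  CH(CH3) → C:2 H:4
  CH2 → C:1 H:2
  CH3 → C:1 H:3
Element totals:
  C: 6
  H: 14
Molecular formula: C6H14.
Molar mass = 86.178 g/mol.
Mass from C: 6 × 12.011 = 72.066 g/mol.
%C = 72.066 / 86.178 × 100 = 83.62%.

83.62%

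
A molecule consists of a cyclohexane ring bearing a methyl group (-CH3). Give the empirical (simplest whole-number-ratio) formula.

CH2

Atom tally by fragment:
  cyclohexane ring core → C:6 H:12
  (− 1 ring H displaced by substituents)
  + CH3 → C:1 H:3
Element totals:
  C: 7
  H: 14
Molecular formula: C7H14.
gcd of subscripts = 7; dividing each by 7:
  C: 7/7 = 1
  H: 14/7 = 2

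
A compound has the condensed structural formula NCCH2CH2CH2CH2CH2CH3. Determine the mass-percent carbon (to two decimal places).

Element totals:
  C: 7
  H: 13
  N: 1
Molecular formula: C7H13N.
Molar mass = 111.188 g/mol.
Mass from C: 7 × 12.011 = 84.077 g/mol.
%C = 84.077 / 111.188 × 100 = 75.62%.

75.62%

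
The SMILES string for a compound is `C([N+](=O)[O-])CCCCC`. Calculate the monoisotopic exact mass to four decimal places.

131.0946

Atom tally by fragment:
  O2NCH2 → C:1 H:2 N:1 O:2
  CH2 → C:1 H:2
  CH2 → C:1 H:2
  CH2 → C:1 H:2
  CH2 → C:1 H:2
  CH3 → C:1 H:3
Element totals:
  C: 6
  H: 13
  N: 1
  O: 2
Molecular formula: C6H13NO2.
  M = 6(12.0) + 13(1.007825) + 14.003074 + 2(15.994915)
    = 72.000000 + 13.101725 + 14.003074 + 31.989830 = 131.094629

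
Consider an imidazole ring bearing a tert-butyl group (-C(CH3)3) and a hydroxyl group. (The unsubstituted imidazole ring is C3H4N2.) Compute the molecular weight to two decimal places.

140.19 g/mol

Atom tally by fragment:
  imidazole ring core → C:3 H:4 N:2
  (− 2 ring H displaced by substituents)
  + C(CH3)3 → C:4 H:9
  + OH → O:1 H:1
Element totals:
  C: 7
  H: 12
  N: 2
  O: 1
Molecular formula: C7H12N2O.
  M = 7(12.011) + 12(1.008) + 2(14.007) + 15.999
    = 84.077 + 12.096 + 28.014 + 15.999 = 140.186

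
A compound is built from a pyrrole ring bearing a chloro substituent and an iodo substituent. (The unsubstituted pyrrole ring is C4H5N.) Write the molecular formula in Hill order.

C4H3ClIN

Atom tally by fragment:
  pyrrole ring core → C:4 H:5 N:1
  (− 2 ring H displaced by substituents)
  + Cl → Cl:1
  + I → I:1
Element totals:
  C: 4
  H: 3
  Cl: 1
  I: 1
  N: 1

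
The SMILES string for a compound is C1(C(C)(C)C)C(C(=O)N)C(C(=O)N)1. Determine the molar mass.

184.24 g/mol

Atom tally by fragment:
  cyclopropane ring core → C:3 H:6
  (− 3 ring H displaced by substituents)
  + C(CH3)3 → C:4 H:9
  + CONH2 → C:1 H:2 O:1 N:1
  + CONH2 → C:1 H:2 O:1 N:1
Element totals:
  C: 9
  H: 16
  N: 2
  O: 2
Molecular formula: C9H16N2O2.
  M = 9(12.011) + 16(1.008) + 2(14.007) + 2(15.999)
    = 108.099 + 16.128 + 28.014 + 31.998 = 184.239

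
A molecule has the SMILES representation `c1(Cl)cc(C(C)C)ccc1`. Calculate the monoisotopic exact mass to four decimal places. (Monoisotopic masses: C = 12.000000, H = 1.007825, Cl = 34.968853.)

154.0549

Atom tally by fragment:
  benzene ring core → C:6 H:6
  (− 2 ring H displaced by substituents)
  + Cl → Cl:1
  + CH(CH3)2 → C:3 H:7
Element totals:
  C: 9
  H: 11
  Cl: 1
Molecular formula: C9H11Cl.
  M = 9(12.0) + 11(1.007825) + 34.968853
    = 108.000000 + 11.086075 + 34.968853 = 154.054928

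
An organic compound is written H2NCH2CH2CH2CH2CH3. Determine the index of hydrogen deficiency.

0

Atom tally by fragment:
  H2NCH2 → C:1 H:4 N:1
  CH2 → C:1 H:2
  CH2 → C:1 H:2
  CH2 → C:1 H:2
  CH3 → C:1 H:3
Element totals:
  C: 5
  H: 13
  N: 1
Molecular formula: C5H13N.
DoU = (2C + 2 + N − H − X) / 2 = (2·5 + 2 + 1 − 13 − 0) / 2 = 0.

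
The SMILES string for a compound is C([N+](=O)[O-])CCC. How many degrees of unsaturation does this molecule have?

Atom tally by fragment:
  O2NCH2 → C:1 H:2 N:1 O:2
  CH2 → C:1 H:2
  CH2 → C:1 H:2
  CH3 → C:1 H:3
Element totals:
  C: 4
  H: 9
  N: 1
  O: 2
Molecular formula: C4H9NO2.
DoU = (2C + 2 + N − H − X) / 2 = (2·4 + 2 + 1 − 9 − 0) / 2 = 1.

1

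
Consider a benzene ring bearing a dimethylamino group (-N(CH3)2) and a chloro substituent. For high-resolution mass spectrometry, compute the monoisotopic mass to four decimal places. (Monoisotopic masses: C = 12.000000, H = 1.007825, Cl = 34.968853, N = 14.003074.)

155.0502

Atom tally by fragment:
  benzene ring core → C:6 H:6
  (− 2 ring H displaced by substituents)
  + N(CH3)2 → N:1 C:2 H:6
  + Cl → Cl:1
Element totals:
  C: 8
  H: 10
  Cl: 1
  N: 1
Molecular formula: C8H10ClN.
  M = 8(12.0) + 10(1.007825) + 34.968853 + 14.003074
    = 96.000000 + 10.078250 + 34.968853 + 14.003074 = 155.050177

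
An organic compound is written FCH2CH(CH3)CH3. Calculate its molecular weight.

76.11 g/mol

Atom tally by fragment:
  FCH2 → C:1 H:2 F:1
  CH(CH3) → C:2 H:4
  CH3 → C:1 H:3
Element totals:
  C: 4
  H: 9
  F: 1
Molecular formula: C4H9F.
  M = 4(12.011) + 9(1.008) + 18.998
    = 48.044 + 9.072 + 18.998 = 76.114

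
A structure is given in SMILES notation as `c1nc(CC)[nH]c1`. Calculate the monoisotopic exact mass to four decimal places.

Atom tally by fragment:
  imidazole ring core → C:3 H:4 N:2
  (− 1 ring H displaced by substituents)
  + C2H5 → C:2 H:5
Element totals:
  C: 5
  H: 8
  N: 2
Molecular formula: C5H8N2.
  M = 5(12.0) + 8(1.007825) + 2(14.003074)
    = 60.000000 + 8.062600 + 28.006148 = 96.068748

96.0687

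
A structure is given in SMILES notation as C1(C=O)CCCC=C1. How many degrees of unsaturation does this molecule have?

Atom tally by fragment:
  cyclohexene ring core → C:6 H:10
  (− 1 ring H displaced by substituents)
  + CHO → C:1 H:1 O:1
Element totals:
  C: 7
  H: 10
  O: 1
Molecular formula: C7H10O.
DoU = (2C + 2 + N − H − X) / 2 = (2·7 + 2 + 0 − 10 − 0) / 2 = 3.

3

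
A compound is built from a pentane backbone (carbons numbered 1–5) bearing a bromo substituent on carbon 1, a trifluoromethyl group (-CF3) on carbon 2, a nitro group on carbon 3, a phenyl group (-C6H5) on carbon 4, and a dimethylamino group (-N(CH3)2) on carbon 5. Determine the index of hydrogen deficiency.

5

Atom tally by fragment:
  BrCH2 → C:1 H:2 Br:1
  CH(CF3) → C:2 H:1 F:3
  CH(NO2) → C:1 H:1 N:1 O:2
  CH(C6H5) → C:7 H:6
  CH2N(CH3)2 → C:3 H:8 N:1
Element totals:
  C: 14
  H: 18
  Br: 1
  F: 3
  N: 2
  O: 2
Molecular formula: C14H18BrF3N2O2.
DoU = (2C + 2 + N − H − X) / 2 = (2·14 + 2 + 2 − 18 − 4) / 2 = 5.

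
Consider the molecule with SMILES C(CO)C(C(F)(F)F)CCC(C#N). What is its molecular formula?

Atom tally by fragment:
  HOCH2CH2 → C:2 H:5 O:1
  CH(CF3) → C:2 H:1 F:3
  CH2 → C:1 H:2
  CH2 → C:1 H:2
  CH2CN → C:2 H:2 N:1
Element totals:
  C: 8
  H: 12
  F: 3
  N: 1
  O: 1

C8H12F3NO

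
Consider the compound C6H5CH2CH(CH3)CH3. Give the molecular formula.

C10H14

Atom tally by fragment:
  C6H5CH2 → C:7 H:7
  CH(CH3) → C:2 H:4
  CH3 → C:1 H:3
Element totals:
  C: 10
  H: 14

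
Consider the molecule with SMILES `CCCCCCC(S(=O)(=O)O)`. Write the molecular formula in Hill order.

C7H16O3S

Atom tally by fragment:
  CH3 → C:1 H:3
  CH2 → C:1 H:2
  CH2 → C:1 H:2
  CH2 → C:1 H:2
  CH2 → C:1 H:2
  CH2 → C:1 H:2
  CH2SO3H → C:1 H:3 S:1 O:3
Element totals:
  C: 7
  H: 16
  O: 3
  S: 1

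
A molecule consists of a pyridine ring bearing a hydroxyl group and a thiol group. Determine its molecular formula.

C5H5NOS

Atom tally by fragment:
  pyridine ring core → C:5 H:5 N:1
  (− 2 ring H displaced by substituents)
  + OH → O:1 H:1
  + SH → S:1 H:1
Element totals:
  C: 5
  H: 5
  N: 1
  O: 1
  S: 1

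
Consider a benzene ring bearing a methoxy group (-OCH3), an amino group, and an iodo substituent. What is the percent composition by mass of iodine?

50.96%

Atom tally by fragment:
  benzene ring core → C:6 H:6
  (− 3 ring H displaced by substituents)
  + OCH3 → C:1 H:3 O:1
  + NH2 → N:1 H:2
  + I → I:1
Element totals:
  C: 7
  H: 8
  I: 1
  N: 1
  O: 1
Molecular formula: C7H8INO.
Molar mass = 249.051 g/mol.
Mass from I: 1 × 126.904 = 126.904 g/mol.
%I = 126.904 / 249.051 × 100 = 50.96%.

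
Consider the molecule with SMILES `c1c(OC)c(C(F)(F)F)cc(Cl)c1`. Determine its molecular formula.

C8H6ClF3O

Atom tally by fragment:
  benzene ring core → C:6 H:6
  (− 3 ring H displaced by substituents)
  + OCH3 → C:1 H:3 O:1
  + CF3 → C:1 F:3
  + Cl → Cl:1
Element totals:
  C: 8
  H: 6
  Cl: 1
  F: 3
  O: 1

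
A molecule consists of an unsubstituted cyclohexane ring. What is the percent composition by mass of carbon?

Atom tally by fragment:
  cyclohexane ring core → C:6 H:12
Element totals:
  C: 6
  H: 12
Molecular formula: C6H12.
Molar mass = 84.162 g/mol.
Mass from C: 6 × 12.011 = 72.066 g/mol.
%C = 72.066 / 84.162 × 100 = 85.63%.

85.63%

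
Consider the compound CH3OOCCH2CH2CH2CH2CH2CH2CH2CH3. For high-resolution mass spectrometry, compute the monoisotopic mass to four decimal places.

172.1463

Atom tally by fragment:
  CH3OOCCH2 → C:3 H:5 O:2
  CH2 → C:1 H:2
  CH2 → C:1 H:2
  CH2 → C:1 H:2
  CH2 → C:1 H:2
  CH2 → C:1 H:2
  CH2 → C:1 H:2
  CH3 → C:1 H:3
Element totals:
  C: 10
  H: 20
  O: 2
Molecular formula: C10H20O2.
  M = 10(12.0) + 20(1.007825) + 2(15.994915)
    = 120.000000 + 20.156500 + 31.989830 = 172.146330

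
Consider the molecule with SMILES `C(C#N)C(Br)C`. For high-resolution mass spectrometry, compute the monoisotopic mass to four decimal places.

Atom tally by fragment:
  NCCH2 → C:2 H:2 N:1
  CH(Br) → C:1 H:1 Br:1
  CH3 → C:1 H:3
Element totals:
  C: 4
  H: 6
  Br: 1
  N: 1
Molecular formula: C4H6BrN.
  M = 4(12.0) + 6(1.007825) + 78.918338 + 14.003074
    = 48.000000 + 6.046950 + 78.918338 + 14.003074 = 146.968362

146.9684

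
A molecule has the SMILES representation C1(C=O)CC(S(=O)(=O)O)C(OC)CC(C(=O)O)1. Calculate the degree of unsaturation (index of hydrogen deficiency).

Atom tally by fragment:
  cyclohexane ring core → C:6 H:12
  (− 4 ring H displaced by substituents)
  + CHO → C:1 H:1 O:1
  + SO3H → S:1 O:3 H:1
  + OCH3 → C:1 H:3 O:1
  + COOH → C:1 H:1 O:2
Element totals:
  C: 9
  H: 14
  O: 7
  S: 1
Molecular formula: C9H14O7S.
DoU = (2C + 2 + N − H − X) / 2 = (2·9 + 2 + 0 − 14 − 0) / 2 = 3.

3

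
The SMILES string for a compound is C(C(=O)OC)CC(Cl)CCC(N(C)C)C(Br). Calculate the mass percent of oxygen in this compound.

10.17%

Atom tally by fragment:
  CH3OOCCH2 → C:3 H:5 O:2
  CH2 → C:1 H:2
  CH(Cl) → C:1 H:1 Cl:1
  CH2 → C:1 H:2
  CH2 → C:1 H:2
  CH(N(CH3)2) → C:3 H:7 N:1
  CH2Br → C:1 H:2 Br:1
Element totals:
  C: 11
  H: 21
  Br: 1
  Cl: 1
  N: 1
  O: 2
Molecular formula: C11H21BrClNO2.
Molar mass = 314.648 g/mol.
Mass from O: 2 × 15.999 = 31.998 g/mol.
%O = 31.998 / 314.648 × 100 = 10.17%.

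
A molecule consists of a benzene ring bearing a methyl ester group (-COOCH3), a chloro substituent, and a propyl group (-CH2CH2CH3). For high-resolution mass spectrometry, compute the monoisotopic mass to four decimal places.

212.0604

Atom tally by fragment:
  benzene ring core → C:6 H:6
  (− 3 ring H displaced by substituents)
  + COOCH3 → C:2 H:3 O:2
  + Cl → Cl:1
  + CH2CH2CH3 → C:3 H:7
Element totals:
  C: 11
  H: 13
  Cl: 1
  O: 2
Molecular formula: C11H13ClO2.
  M = 11(12.0) + 13(1.007825) + 34.968853 + 2(15.994915)
    = 132.000000 + 13.101725 + 34.968853 + 31.989830 = 212.060408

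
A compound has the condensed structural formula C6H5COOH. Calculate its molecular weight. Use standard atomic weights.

Atom tally by fragment:
  benzene ring core → C:6 H:6
  (− 1 ring H displaced by substituents)
  + COOH → C:1 H:1 O:2
Element totals:
  C: 7
  H: 6
  O: 2
Molecular formula: C7H6O2.
  M = 7(12.011) + 6(1.008) + 2(15.999)
    = 84.077 + 6.048 + 31.998 = 122.123

122.12 g/mol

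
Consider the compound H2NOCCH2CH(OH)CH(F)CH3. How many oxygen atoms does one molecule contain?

Element totals:
  C: 5
  H: 10
  F: 1
  N: 1
  O: 2

2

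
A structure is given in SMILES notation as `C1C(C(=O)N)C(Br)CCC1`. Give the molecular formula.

C7H12BrNO

Atom tally by fragment:
  cyclohexane ring core → C:6 H:12
  (− 2 ring H displaced by substituents)
  + CONH2 → C:1 H:2 O:1 N:1
  + Br → Br:1
Element totals:
  C: 7
  H: 12
  Br: 1
  N: 1
  O: 1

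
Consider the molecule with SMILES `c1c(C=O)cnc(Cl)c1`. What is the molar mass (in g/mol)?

141.55 g/mol

Atom tally by fragment:
  pyridine ring core → C:5 H:5 N:1
  (− 2 ring H displaced by substituents)
  + CHO → C:1 H:1 O:1
  + Cl → Cl:1
Element totals:
  C: 6
  H: 4
  Cl: 1
  N: 1
  O: 1
Molecular formula: C6H4ClNO.
  M = 6(12.011) + 4(1.008) + 35.45 + 14.007 + 15.999
    = 72.066 + 4.032 + 35.450 + 14.007 + 15.999 = 141.554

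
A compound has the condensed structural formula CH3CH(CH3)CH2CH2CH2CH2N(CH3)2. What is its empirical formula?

Atom tally by fragment:
  CH3 → C:1 H:3
  CH(CH3) → C:2 H:4
  CH2 → C:1 H:2
  CH2 → C:1 H:2
  CH2 → C:1 H:2
  CH2N(CH3)2 → C:3 H:8 N:1
Element totals:
  C: 9
  H: 21
  N: 1
Molecular formula: C9H21N.
gcd of subscripts (9, 21, 1) = 1, so the empirical formula equals the molecular formula.

C9H21N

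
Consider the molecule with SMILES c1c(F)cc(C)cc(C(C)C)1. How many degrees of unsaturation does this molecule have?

4

Atom tally by fragment:
  benzene ring core → C:6 H:6
  (− 3 ring H displaced by substituents)
  + F → F:1
  + CH3 → C:1 H:3
  + CH(CH3)2 → C:3 H:7
Element totals:
  C: 10
  H: 13
  F: 1
Molecular formula: C10H13F.
DoU = (2C + 2 + N − H − X) / 2 = (2·10 + 2 + 0 − 13 − 1) / 2 = 4.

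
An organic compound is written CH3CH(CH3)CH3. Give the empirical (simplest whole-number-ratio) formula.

C2H5

Element totals:
  C: 4
  H: 10
Molecular formula: C4H10.
gcd of subscripts = 2; dividing each by 2:
  C: 4/2 = 2
  H: 10/2 = 5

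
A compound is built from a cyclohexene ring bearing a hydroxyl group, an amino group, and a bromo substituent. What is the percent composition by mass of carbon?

37.52%

Atom tally by fragment:
  cyclohexene ring core → C:6 H:10
  (− 3 ring H displaced by substituents)
  + OH → O:1 H:1
  + NH2 → N:1 H:2
  + Br → Br:1
Element totals:
  C: 6
  H: 10
  Br: 1
  N: 1
  O: 1
Molecular formula: C6H10BrNO.
Molar mass = 192.056 g/mol.
Mass from C: 6 × 12.011 = 72.066 g/mol.
%C = 72.066 / 192.056 × 100 = 37.52%.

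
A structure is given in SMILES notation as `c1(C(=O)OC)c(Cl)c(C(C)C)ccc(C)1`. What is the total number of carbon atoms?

12

Atom tally by fragment:
  benzene ring core → C:6 H:6
  (− 4 ring H displaced by substituents)
  + COOCH3 → C:2 H:3 O:2
  + Cl → Cl:1
  + CH(CH3)2 → C:3 H:7
  + CH3 → C:1 H:3
Element totals:
  C: 12
  H: 15
  Cl: 1
  O: 2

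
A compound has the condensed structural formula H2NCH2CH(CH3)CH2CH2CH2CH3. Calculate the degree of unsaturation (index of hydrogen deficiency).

0

Element totals:
  C: 7
  H: 17
  N: 1
Molecular formula: C7H17N.
DoU = (2C + 2 + N − H − X) / 2 = (2·7 + 2 + 1 − 17 − 0) / 2 = 0.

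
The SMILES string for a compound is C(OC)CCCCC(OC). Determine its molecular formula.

C8H18O2

Atom tally by fragment:
  CH3OCH2 → C:2 H:5 O:1
  CH2 → C:1 H:2
  CH2 → C:1 H:2
  CH2 → C:1 H:2
  CH2 → C:1 H:2
  CH2OCH3 → C:2 H:5 O:1
Element totals:
  C: 8
  H: 18
  O: 2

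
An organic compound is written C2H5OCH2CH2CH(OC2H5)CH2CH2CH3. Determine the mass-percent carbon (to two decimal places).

68.92%

Atom tally by fragment:
  C2H5OCH2 → C:3 H:7 O:1
  CH2 → C:1 H:2
  CH(OC2H5) → C:3 H:6 O:1
  CH2 → C:1 H:2
  CH2 → C:1 H:2
  CH3 → C:1 H:3
Element totals:
  C: 10
  H: 22
  O: 2
Molecular formula: C10H22O2.
Molar mass = 174.284 g/mol.
Mass from C: 10 × 12.011 = 120.110 g/mol.
%C = 120.110 / 174.284 × 100 = 68.92%.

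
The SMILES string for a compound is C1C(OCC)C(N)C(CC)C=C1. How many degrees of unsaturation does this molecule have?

Atom tally by fragment:
  cyclohexene ring core → C:6 H:10
  (− 3 ring H displaced by substituents)
  + OC2H5 → C:2 H:5 O:1
  + NH2 → N:1 H:2
  + C2H5 → C:2 H:5
Element totals:
  C: 10
  H: 19
  N: 1
  O: 1
Molecular formula: C10H19NO.
DoU = (2C + 2 + N − H − X) / 2 = (2·10 + 2 + 1 − 19 − 0) / 2 = 2.

2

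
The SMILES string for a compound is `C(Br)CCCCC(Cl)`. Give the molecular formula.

Atom tally by fragment:
  BrCH2 → C:1 H:2 Br:1
  CH2 → C:1 H:2
  CH2 → C:1 H:2
  CH2 → C:1 H:2
  CH2 → C:1 H:2
  CH2Cl → C:1 H:2 Cl:1
Element totals:
  C: 6
  H: 12
  Br: 1
  Cl: 1

C6H12BrCl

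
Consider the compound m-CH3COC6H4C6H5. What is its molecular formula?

C14H12O

Atom tally by fragment:
  benzene ring core → C:6 H:6
  (− 2 ring H displaced by substituents)
  + COCH3 → C:2 H:3 O:1
  + C6H5 → C:6 H:5
Element totals:
  C: 14
  H: 12
  O: 1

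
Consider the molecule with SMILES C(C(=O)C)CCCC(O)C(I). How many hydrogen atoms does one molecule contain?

15

Atom tally by fragment:
  CH3COCH2 → C:3 H:5 O:1
  CH2 → C:1 H:2
  CH2 → C:1 H:2
  CH2 → C:1 H:2
  CH(OH) → C:1 H:2 O:1
  CH2I → C:1 H:2 I:1
Element totals:
  C: 8
  H: 15
  I: 1
  O: 2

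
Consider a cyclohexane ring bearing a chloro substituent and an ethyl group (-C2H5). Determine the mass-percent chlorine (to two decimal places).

Atom tally by fragment:
  cyclohexane ring core → C:6 H:12
  (− 2 ring H displaced by substituents)
  + Cl → Cl:1
  + C2H5 → C:2 H:5
Element totals:
  C: 8
  H: 15
  Cl: 1
Molecular formula: C8H15Cl.
Molar mass = 146.658 g/mol.
Mass from Cl: 1 × 35.45 = 35.450 g/mol.
%Cl = 35.450 / 146.658 × 100 = 24.17%.

24.17%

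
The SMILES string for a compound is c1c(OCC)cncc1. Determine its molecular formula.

C7H9NO

Atom tally by fragment:
  pyridine ring core → C:5 H:5 N:1
  (− 1 ring H displaced by substituents)
  + OC2H5 → C:2 H:5 O:1
Element totals:
  C: 7
  H: 9
  N: 1
  O: 1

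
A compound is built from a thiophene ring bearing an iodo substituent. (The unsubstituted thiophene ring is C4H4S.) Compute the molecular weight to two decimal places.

Atom tally by fragment:
  thiophene ring core → C:4 H:4 S:1
  (− 1 ring H displaced by substituents)
  + I → I:1
Element totals:
  C: 4
  H: 3
  I: 1
  S: 1
Molecular formula: C4H3IS.
  M = 4(12.011) + 3(1.008) + 126.904 + 32.06
    = 48.044 + 3.024 + 126.904 + 32.060 = 210.032

210.03 g/mol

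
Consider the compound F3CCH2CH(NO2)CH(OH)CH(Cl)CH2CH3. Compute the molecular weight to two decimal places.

249.61 g/mol

Element totals:
  C: 7
  H: 11
  Cl: 1
  F: 3
  N: 1
  O: 3
Molecular formula: C7H11ClF3NO3.
  M = 7(12.011) + 11(1.008) + 35.45 + 3(18.998) + 14.007 + 3(15.999)
    = 84.077 + 11.088 + 35.450 + 56.994 + 14.007 + 47.997 = 249.613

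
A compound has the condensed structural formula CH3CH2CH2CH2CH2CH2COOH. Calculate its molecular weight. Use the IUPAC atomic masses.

Atom tally by fragment:
  CH3 → C:1 H:3
  CH2 → C:1 H:2
  CH2 → C:1 H:2
  CH2 → C:1 H:2
  CH2 → C:1 H:2
  CH2COOH → C:2 H:3 O:2
Element totals:
  C: 7
  H: 14
  O: 2
Molecular formula: C7H14O2.
  M = 7(12.011) + 14(1.008) + 2(15.999)
    = 84.077 + 14.112 + 31.998 = 130.187

130.19 g/mol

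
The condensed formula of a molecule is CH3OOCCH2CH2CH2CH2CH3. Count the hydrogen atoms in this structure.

Element totals:
  C: 7
  H: 14
  O: 2

14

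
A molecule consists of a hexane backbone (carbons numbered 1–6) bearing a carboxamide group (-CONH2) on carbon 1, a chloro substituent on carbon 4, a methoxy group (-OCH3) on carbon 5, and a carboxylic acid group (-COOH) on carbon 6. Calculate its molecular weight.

Atom tally by fragment:
  H2NOCCH2 → C:2 H:4 O:1 N:1
  CH2 → C:1 H:2
  CH2 → C:1 H:2
  CH(Cl) → C:1 H:1 Cl:1
  CH(OCH3) → C:2 H:4 O:1
  CH2COOH → C:2 H:3 O:2
Element totals:
  C: 9
  H: 16
  Cl: 1
  N: 1
  O: 4
Molecular formula: C9H16ClNO4.
  M = 9(12.011) + 16(1.008) + 35.45 + 14.007 + 4(15.999)
    = 108.099 + 16.128 + 35.450 + 14.007 + 63.996 = 237.680

237.68 g/mol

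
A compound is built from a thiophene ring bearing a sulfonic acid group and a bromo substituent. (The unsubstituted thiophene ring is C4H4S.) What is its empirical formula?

Atom tally by fragment:
  thiophene ring core → C:4 H:4 S:1
  (− 2 ring H displaced by substituents)
  + SO3H → S:1 O:3 H:1
  + Br → Br:1
Element totals:
  C: 4
  H: 3
  Br: 1
  O: 3
  S: 2
Molecular formula: C4H3BrO3S2.
gcd of subscripts (1, 4, 3, 3, 2) = 1, so the empirical formula equals the molecular formula.

C4H3BrO3S2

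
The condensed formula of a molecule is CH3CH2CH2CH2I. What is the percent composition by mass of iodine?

68.96%

Atom tally by fragment:
  CH3 → C:1 H:3
  CH2 → C:1 H:2
  CH2 → C:1 H:2
  CH2I → C:1 H:2 I:1
Element totals:
  C: 4
  H: 9
  I: 1
Molecular formula: C4H9I.
Molar mass = 184.020 g/mol.
Mass from I: 1 × 126.904 = 126.904 g/mol.
%I = 126.904 / 184.020 × 100 = 68.96%.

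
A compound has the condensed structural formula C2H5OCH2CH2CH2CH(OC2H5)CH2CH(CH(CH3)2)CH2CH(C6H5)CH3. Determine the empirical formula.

C11H19O

Element totals:
  C: 22
  H: 38
  O: 2
Molecular formula: C22H38O2.
gcd of subscripts = 2; dividing each by 2:
  C: 22/2 = 11
  H: 38/2 = 19
  O: 2/2 = 1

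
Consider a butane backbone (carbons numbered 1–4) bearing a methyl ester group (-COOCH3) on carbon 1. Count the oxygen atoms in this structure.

Atom tally by fragment:
  CH3OOCCH2 → C:3 H:5 O:2
  CH2 → C:1 H:2
  CH2 → C:1 H:2
  CH3 → C:1 H:3
Element totals:
  C: 6
  H: 12
  O: 2

2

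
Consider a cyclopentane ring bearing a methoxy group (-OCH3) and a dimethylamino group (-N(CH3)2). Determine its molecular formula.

Atom tally by fragment:
  cyclopentane ring core → C:5 H:10
  (− 2 ring H displaced by substituents)
  + OCH3 → C:1 H:3 O:1
  + N(CH3)2 → N:1 C:2 H:6
Element totals:
  C: 8
  H: 17
  N: 1
  O: 1

C8H17NO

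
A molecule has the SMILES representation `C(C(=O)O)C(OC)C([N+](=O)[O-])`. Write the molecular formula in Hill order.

C5H9NO5

Atom tally by fragment:
  HOOCCH2 → C:2 H:3 O:2
  CH(OCH3) → C:2 H:4 O:1
  CH2NO2 → C:1 H:2 N:1 O:2
Element totals:
  C: 5
  H: 9
  N: 1
  O: 5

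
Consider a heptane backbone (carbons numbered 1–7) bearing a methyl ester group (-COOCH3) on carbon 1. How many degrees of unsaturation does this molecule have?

Atom tally by fragment:
  CH3OOCCH2 → C:3 H:5 O:2
  CH2 → C:1 H:2
  CH2 → C:1 H:2
  CH2 → C:1 H:2
  CH2 → C:1 H:2
  CH2 → C:1 H:2
  CH3 → C:1 H:3
Element totals:
  C: 9
  H: 18
  O: 2
Molecular formula: C9H18O2.
DoU = (2C + 2 + N − H − X) / 2 = (2·9 + 2 + 0 − 18 − 0) / 2 = 1.

1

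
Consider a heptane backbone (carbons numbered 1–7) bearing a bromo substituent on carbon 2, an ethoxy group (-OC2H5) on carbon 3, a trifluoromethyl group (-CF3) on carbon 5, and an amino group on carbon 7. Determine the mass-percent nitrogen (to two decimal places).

4.57%

Atom tally by fragment:
  CH3 → C:1 H:3
  CH(Br) → C:1 H:1 Br:1
  CH(OC2H5) → C:3 H:6 O:1
  CH2 → C:1 H:2
  CH(CF3) → C:2 H:1 F:3
  CH2 → C:1 H:2
  CH2NH2 → C:1 H:4 N:1
Element totals:
  C: 10
  H: 19
  Br: 1
  F: 3
  N: 1
  O: 1
Molecular formula: C10H19BrF3NO.
Molar mass = 306.166 g/mol.
Mass from N: 1 × 14.007 = 14.007 g/mol.
%N = 14.007 / 306.166 × 100 = 4.57%.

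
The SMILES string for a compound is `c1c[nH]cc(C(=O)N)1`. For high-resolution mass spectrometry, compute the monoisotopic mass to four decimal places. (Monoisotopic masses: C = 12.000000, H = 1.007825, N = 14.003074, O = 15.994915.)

Atom tally by fragment:
  pyrrole ring core → C:4 H:5 N:1
  (− 1 ring H displaced by substituents)
  + CONH2 → C:1 H:2 O:1 N:1
Element totals:
  C: 5
  H: 6
  N: 2
  O: 1
Molecular formula: C5H6N2O.
  M = 5(12.0) + 6(1.007825) + 2(14.003074) + 15.994915
    = 60.000000 + 6.046950 + 28.006148 + 15.994915 = 110.048013

110.0480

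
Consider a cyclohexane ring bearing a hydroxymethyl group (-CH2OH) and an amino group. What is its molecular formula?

Atom tally by fragment:
  cyclohexane ring core → C:6 H:12
  (− 2 ring H displaced by substituents)
  + CH2OH → C:1 H:3 O:1
  + NH2 → N:1 H:2
Element totals:
  C: 7
  H: 15
  N: 1
  O: 1

C7H15NO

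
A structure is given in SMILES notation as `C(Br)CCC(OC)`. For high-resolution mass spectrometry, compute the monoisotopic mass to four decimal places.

Atom tally by fragment:
  BrCH2 → C:1 H:2 Br:1
  CH2 → C:1 H:2
  CH2 → C:1 H:2
  CH2OCH3 → C:2 H:5 O:1
Element totals:
  C: 5
  H: 11
  Br: 1
  O: 1
Molecular formula: C5H11BrO.
  M = 5(12.0) + 11(1.007825) + 78.918338 + 15.994915
    = 60.000000 + 11.086075 + 78.918338 + 15.994915 = 165.999328

165.9993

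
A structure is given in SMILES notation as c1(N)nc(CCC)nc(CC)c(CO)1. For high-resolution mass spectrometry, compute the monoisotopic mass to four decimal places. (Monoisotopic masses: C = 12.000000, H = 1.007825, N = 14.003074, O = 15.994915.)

Atom tally by fragment:
  pyrimidine ring core → C:4 H:4 N:2
  (− 4 ring H displaced by substituents)
  + NH2 → N:1 H:2
  + CH2CH2CH3 → C:3 H:7
  + C2H5 → C:2 H:5
  + CH2OH → C:1 H:3 O:1
Element totals:
  C: 10
  H: 17
  N: 3
  O: 1
Molecular formula: C10H17N3O.
  M = 10(12.0) + 17(1.007825) + 3(14.003074) + 15.994915
    = 120.000000 + 17.133025 + 42.009222 + 15.994915 = 195.137162

195.1372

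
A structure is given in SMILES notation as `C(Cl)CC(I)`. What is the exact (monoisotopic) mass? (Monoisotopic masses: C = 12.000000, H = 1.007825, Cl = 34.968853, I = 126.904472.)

203.9203

Atom tally by fragment:
  ClCH2 → C:1 H:2 Cl:1
  CH2 → C:1 H:2
  CH2I → C:1 H:2 I:1
Element totals:
  C: 3
  H: 6
  Cl: 1
  I: 1
Molecular formula: C3H6ClI.
  M = 3(12.0) + 6(1.007825) + 34.968853 + 126.904472
    = 36.000000 + 6.046950 + 34.968853 + 126.904472 = 203.920275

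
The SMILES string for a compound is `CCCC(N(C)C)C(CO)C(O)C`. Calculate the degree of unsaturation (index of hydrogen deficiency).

0

Atom tally by fragment:
  CH3 → C:1 H:3
  CH2 → C:1 H:2
  CH2 → C:1 H:2
  CH(N(CH3)2) → C:3 H:7 N:1
  CH(CH2OH) → C:2 H:4 O:1
  CH(OH) → C:1 H:2 O:1
  CH3 → C:1 H:3
Element totals:
  C: 10
  H: 23
  N: 1
  O: 2
Molecular formula: C10H23NO2.
DoU = (2C + 2 + N − H − X) / 2 = (2·10 + 2 + 1 − 23 − 0) / 2 = 0.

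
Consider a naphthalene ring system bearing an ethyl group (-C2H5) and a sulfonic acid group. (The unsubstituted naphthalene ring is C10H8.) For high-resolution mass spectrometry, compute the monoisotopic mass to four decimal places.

236.0507

Atom tally by fragment:
  naphthalene ring system core → C:10 H:8
  (− 2 ring H displaced by substituents)
  + C2H5 → C:2 H:5
  + SO3H → S:1 O:3 H:1
Element totals:
  C: 12
  H: 12
  O: 3
  S: 1
Molecular formula: C12H12O3S.
  M = 12(12.0) + 12(1.007825) + 3(15.994915) + 31.972071
    = 144.000000 + 12.093900 + 47.984745 + 31.972071 = 236.050716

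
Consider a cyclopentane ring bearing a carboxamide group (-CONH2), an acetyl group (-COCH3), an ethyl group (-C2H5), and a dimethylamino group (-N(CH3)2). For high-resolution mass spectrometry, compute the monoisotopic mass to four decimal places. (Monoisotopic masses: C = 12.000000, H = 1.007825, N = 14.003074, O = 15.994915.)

Atom tally by fragment:
  cyclopentane ring core → C:5 H:10
  (− 4 ring H displaced by substituents)
  + CONH2 → C:1 H:2 O:1 N:1
  + COCH3 → C:2 H:3 O:1
  + C2H5 → C:2 H:5
  + N(CH3)2 → N:1 C:2 H:6
Element totals:
  C: 12
  H: 22
  N: 2
  O: 2
Molecular formula: C12H22N2O2.
  M = 12(12.0) + 22(1.007825) + 2(14.003074) + 2(15.994915)
    = 144.000000 + 22.172150 + 28.006148 + 31.989830 = 226.168128

226.1681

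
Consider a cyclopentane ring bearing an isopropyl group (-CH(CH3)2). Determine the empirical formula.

Atom tally by fragment:
  cyclopentane ring core → C:5 H:10
  (− 1 ring H displaced by substituents)
  + CH(CH3)2 → C:3 H:7
Element totals:
  C: 8
  H: 16
Molecular formula: C8H16.
gcd of subscripts = 8; dividing each by 8:
  C: 8/8 = 1
  H: 16/8 = 2

CH2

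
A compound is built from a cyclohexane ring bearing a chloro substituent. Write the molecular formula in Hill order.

Atom tally by fragment:
  cyclohexane ring core → C:6 H:12
  (− 1 ring H displaced by substituents)
  + Cl → Cl:1
Element totals:
  C: 6
  H: 11
  Cl: 1

C6H11Cl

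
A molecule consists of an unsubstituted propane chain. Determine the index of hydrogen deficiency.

0

Atom tally by fragment:
  CH3 → C:1 H:3
  CH2 → C:1 H:2
  CH3 → C:1 H:3
Element totals:
  C: 3
  H: 8
Molecular formula: C3H8.
DoU = (2C + 2 + N − H − X) / 2 = (2·3 + 2 + 0 − 8 − 0) / 2 = 0.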